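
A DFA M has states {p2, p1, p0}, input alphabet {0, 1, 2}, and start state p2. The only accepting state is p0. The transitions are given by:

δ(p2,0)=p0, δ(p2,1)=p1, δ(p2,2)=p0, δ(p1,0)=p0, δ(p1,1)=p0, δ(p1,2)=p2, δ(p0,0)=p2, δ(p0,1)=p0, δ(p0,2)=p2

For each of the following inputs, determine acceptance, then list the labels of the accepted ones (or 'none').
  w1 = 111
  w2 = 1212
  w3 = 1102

w1: Trace: p2 -1-> p1 -1-> p0 -1-> p0  → end p0, accepted
w2: Trace: p2 -1-> p1 -2-> p2 -1-> p1 -2-> p2  → end p2, rejected
w3: Trace: p2 -1-> p1 -1-> p0 -0-> p2 -2-> p0  → end p0, accepted

w1, w3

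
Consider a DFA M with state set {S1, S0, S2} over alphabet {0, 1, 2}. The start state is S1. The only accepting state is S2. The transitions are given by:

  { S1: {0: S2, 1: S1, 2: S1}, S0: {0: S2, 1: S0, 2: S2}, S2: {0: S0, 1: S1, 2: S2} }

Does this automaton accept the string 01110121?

start at S1
read '0': S1 → S2
read '1': S2 → S1
read '1': S1 → S1
read '1': S1 → S1
read '0': S1 → S2
read '1': S2 → S1
read '2': S1 → S1
read '1': S1 → S1
End state S1 is not accepting.

No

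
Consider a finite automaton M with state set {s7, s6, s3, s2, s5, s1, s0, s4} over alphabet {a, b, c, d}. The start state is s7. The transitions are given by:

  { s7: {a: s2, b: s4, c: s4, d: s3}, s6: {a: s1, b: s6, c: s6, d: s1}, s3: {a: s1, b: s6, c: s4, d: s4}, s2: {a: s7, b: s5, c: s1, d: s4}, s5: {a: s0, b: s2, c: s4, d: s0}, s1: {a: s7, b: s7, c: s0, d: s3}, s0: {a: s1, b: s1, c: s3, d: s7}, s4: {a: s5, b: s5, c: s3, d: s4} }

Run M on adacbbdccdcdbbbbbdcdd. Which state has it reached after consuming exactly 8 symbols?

s3

Trace: s7 -a-> s2 -d-> s4 -a-> s5 -c-> s4 -b-> s5 -b-> s2 -d-> s4 -c-> s3
After 8 symbols: s3.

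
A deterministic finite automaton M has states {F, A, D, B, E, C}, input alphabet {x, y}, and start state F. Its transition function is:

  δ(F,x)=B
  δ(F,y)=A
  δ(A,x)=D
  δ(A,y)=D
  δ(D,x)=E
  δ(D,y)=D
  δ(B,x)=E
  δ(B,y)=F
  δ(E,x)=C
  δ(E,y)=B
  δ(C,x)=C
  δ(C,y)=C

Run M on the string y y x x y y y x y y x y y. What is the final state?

F → A → D → E → C → C → C → C → C → C → C → C → C → C

C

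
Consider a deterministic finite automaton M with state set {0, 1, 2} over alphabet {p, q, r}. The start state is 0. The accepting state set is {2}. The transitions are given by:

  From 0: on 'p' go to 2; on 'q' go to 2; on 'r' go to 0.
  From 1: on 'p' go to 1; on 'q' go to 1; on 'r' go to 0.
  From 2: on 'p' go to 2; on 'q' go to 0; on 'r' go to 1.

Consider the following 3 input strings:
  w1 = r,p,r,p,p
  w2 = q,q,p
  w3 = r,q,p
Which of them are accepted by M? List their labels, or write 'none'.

w1: Trace: 0 -r-> 0 -p-> 2 -r-> 1 -p-> 1 -p-> 1  → end 1, rejected
w2: Trace: 0 -q-> 2 -q-> 0 -p-> 2  → end 2, accepted
w3: Trace: 0 -r-> 0 -q-> 2 -p-> 2  → end 2, accepted

w2, w3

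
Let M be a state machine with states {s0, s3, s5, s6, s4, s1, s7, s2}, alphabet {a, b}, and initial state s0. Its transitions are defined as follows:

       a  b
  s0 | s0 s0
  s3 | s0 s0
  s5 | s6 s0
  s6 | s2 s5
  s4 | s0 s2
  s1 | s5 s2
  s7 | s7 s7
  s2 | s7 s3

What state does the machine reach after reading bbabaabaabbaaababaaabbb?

s0

s0 → s0 → s0 → s0 → s0 → s0 → s0 → s0 → s0 → s0 → s0 → s0 → s0 → s0 → s0 → s0 → s0 → s0 → s0 → s0 → s0 → s0 → s0 → s0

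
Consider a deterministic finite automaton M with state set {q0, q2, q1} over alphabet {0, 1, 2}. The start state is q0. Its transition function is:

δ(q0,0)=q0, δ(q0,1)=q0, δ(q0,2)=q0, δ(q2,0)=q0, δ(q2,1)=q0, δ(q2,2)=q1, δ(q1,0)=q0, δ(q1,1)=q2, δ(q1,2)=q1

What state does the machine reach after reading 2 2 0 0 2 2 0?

q0

start at q0
read '2': q0 → q0
read '2': q0 → q0
read '0': q0 → q0
read '0': q0 → q0
read '2': q0 → q0
read '2': q0 → q0
read '0': q0 → q0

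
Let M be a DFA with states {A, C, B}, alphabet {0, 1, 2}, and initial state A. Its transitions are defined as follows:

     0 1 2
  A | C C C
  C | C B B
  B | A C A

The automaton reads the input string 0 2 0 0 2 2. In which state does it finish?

start at A
read '0': A → C
read '2': C → B
read '0': B → A
read '0': A → C
read '2': C → B
read '2': B → A

A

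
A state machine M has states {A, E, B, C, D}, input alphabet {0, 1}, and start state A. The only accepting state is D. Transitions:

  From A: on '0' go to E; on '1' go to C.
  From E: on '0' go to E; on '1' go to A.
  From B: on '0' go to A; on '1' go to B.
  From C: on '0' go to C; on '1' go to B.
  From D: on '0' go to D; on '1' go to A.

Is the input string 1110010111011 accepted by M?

No

A → C → B → B → A → E → A → E → A → C → B → A → C → B
End state B is not accepting.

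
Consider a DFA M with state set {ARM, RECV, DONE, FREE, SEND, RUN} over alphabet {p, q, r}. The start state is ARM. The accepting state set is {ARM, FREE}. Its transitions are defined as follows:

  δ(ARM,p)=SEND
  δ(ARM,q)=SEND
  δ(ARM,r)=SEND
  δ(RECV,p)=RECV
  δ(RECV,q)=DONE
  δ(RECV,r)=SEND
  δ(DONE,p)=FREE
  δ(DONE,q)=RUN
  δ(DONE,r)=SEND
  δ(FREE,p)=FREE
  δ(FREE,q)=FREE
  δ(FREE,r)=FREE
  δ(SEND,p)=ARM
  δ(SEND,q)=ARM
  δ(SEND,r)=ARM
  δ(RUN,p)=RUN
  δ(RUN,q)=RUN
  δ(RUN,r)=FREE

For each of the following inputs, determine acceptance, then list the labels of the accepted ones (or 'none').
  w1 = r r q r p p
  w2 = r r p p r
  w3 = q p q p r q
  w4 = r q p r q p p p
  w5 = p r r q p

w1, w3, w4

w1: Trace: ARM -r-> SEND -r-> ARM -q-> SEND -r-> ARM -p-> SEND -p-> ARM  → end ARM, accepted
w2: Trace: ARM -r-> SEND -r-> ARM -p-> SEND -p-> ARM -r-> SEND  → end SEND, rejected
w3: Trace: ARM -q-> SEND -p-> ARM -q-> SEND -p-> ARM -r-> SEND -q-> ARM  → end ARM, accepted
w4: Trace: ARM -r-> SEND -q-> ARM -p-> SEND -r-> ARM -q-> SEND -p-> ARM -p-> SEND -p-> ARM  → end ARM, accepted
w5: Trace: ARM -p-> SEND -r-> ARM -r-> SEND -q-> ARM -p-> SEND  → end SEND, rejected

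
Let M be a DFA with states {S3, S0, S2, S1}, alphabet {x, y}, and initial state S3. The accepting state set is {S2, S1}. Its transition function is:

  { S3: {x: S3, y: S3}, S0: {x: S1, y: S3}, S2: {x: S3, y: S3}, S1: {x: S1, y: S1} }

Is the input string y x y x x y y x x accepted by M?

No

Trace: S3 -y-> S3 -x-> S3 -y-> S3 -x-> S3 -x-> S3 -y-> S3 -y-> S3 -x-> S3 -x-> S3
End state S3 is not accepting.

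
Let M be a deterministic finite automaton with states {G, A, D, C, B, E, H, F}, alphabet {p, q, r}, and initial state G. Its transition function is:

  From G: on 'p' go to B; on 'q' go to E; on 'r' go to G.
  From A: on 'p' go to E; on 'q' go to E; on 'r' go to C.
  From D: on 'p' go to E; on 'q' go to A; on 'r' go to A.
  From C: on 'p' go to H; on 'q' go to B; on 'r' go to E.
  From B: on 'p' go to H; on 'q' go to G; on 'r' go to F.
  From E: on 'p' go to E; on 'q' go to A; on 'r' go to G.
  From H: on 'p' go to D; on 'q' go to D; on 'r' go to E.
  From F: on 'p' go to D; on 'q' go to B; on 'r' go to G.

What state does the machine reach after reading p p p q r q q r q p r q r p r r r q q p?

E

start at G
read 'p': G → B
read 'p': B → H
read 'p': H → D
read 'q': D → A
read 'r': A → C
read 'q': C → B
read 'q': B → G
read 'r': G → G
read 'q': G → E
read 'p': E → E
read 'r': E → G
read 'q': G → E
read 'r': E → G
read 'p': G → B
read 'r': B → F
read 'r': F → G
read 'r': G → G
read 'q': G → E
read 'q': E → A
read 'p': A → E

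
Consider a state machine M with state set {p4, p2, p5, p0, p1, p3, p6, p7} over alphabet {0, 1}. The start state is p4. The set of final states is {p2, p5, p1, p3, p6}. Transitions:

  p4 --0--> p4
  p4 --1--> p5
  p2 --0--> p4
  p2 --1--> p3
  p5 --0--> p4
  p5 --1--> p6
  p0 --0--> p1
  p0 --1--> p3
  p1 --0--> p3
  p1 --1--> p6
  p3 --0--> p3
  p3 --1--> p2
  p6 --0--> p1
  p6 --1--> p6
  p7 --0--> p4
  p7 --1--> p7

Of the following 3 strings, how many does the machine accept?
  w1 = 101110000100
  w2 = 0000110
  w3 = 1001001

2

w1: p4 → p5 → p4 → p5 → p6 → p6 → p1 → p3 → p3 → p3 → p2 → p4 → p4  → end p4, rejected
w2: p4 → p4 → p4 → p4 → p4 → p5 → p6 → p1  → end p1, accepted
w3: p4 → p5 → p4 → p4 → p5 → p4 → p4 → p5  → end p5, accepted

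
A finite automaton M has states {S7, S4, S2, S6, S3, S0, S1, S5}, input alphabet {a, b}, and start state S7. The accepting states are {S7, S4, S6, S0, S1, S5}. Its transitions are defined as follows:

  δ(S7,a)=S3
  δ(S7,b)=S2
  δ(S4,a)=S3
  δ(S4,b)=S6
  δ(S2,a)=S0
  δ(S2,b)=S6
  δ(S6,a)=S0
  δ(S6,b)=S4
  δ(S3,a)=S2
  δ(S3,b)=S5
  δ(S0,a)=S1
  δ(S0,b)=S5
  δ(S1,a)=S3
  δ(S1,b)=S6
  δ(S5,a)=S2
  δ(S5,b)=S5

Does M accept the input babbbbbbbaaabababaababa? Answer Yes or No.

No

start at S7
read 'b': S7 → S2
read 'a': S2 → S0
read 'b': S0 → S5
read 'b': S5 → S5
read 'b': S5 → S5
read 'b': S5 → S5
read 'b': S5 → S5
read 'b': S5 → S5
read 'b': S5 → S5
read 'a': S5 → S2
read 'a': S2 → S0
read 'a': S0 → S1
read 'b': S1 → S6
read 'a': S6 → S0
read 'b': S0 → S5
read 'a': S5 → S2
read 'b': S2 → S6
read 'a': S6 → S0
read 'a': S0 → S1
read 'b': S1 → S6
read 'a': S6 → S0
read 'b': S0 → S5
read 'a': S5 → S2
End state S2 is not accepting.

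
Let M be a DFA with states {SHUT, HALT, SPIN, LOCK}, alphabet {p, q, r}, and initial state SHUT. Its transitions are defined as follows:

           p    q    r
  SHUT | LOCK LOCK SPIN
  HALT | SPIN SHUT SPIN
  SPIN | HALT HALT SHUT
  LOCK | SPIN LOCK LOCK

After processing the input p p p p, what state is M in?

SHUT → LOCK → SPIN → HALT → SPIN

SPIN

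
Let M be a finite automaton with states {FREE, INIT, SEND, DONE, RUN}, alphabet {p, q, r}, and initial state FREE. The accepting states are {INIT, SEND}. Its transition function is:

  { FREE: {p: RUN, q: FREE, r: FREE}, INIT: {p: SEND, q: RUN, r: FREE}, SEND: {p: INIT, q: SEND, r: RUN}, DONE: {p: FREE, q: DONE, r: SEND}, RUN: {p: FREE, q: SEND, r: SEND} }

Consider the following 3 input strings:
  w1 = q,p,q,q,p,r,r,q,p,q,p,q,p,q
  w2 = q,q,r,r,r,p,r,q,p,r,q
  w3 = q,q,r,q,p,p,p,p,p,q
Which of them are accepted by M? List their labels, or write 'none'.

w3

w1:
  start at FREE
  read 'q': FREE → FREE
  read 'p': FREE → RUN
  read 'q': RUN → SEND
  read 'q': SEND → SEND
  read 'p': SEND → INIT
  read 'r': INIT → FREE
  read 'r': FREE → FREE
  read 'q': FREE → FREE
  read 'p': FREE → RUN
  read 'q': RUN → SEND
  read 'p': SEND → INIT
  read 'q': INIT → RUN
  read 'p': RUN → FREE
  read 'q': FREE → FREE
  end FREE, rejected
w2:
  start at FREE
  read 'q': FREE → FREE
  read 'q': FREE → FREE
  read 'r': FREE → FREE
  read 'r': FREE → FREE
  read 'r': FREE → FREE
  read 'p': FREE → RUN
  read 'r': RUN → SEND
  read 'q': SEND → SEND
  read 'p': SEND → INIT
  read 'r': INIT → FREE
  read 'q': FREE → FREE
  end FREE, rejected
w3:
  start at FREE
  read 'q': FREE → FREE
  read 'q': FREE → FREE
  read 'r': FREE → FREE
  read 'q': FREE → FREE
  read 'p': FREE → RUN
  read 'p': RUN → FREE
  read 'p': FREE → RUN
  read 'p': RUN → FREE
  read 'p': FREE → RUN
  read 'q': RUN → SEND
  end SEND, accepted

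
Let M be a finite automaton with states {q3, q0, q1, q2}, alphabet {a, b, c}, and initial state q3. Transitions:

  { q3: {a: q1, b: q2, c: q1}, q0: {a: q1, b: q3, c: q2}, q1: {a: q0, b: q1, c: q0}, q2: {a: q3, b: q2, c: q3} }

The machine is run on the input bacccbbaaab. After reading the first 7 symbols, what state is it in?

q2

Trace: q3 -b-> q2 -a-> q3 -c-> q1 -c-> q0 -c-> q2 -b-> q2 -b-> q2
After 7 symbols: q2.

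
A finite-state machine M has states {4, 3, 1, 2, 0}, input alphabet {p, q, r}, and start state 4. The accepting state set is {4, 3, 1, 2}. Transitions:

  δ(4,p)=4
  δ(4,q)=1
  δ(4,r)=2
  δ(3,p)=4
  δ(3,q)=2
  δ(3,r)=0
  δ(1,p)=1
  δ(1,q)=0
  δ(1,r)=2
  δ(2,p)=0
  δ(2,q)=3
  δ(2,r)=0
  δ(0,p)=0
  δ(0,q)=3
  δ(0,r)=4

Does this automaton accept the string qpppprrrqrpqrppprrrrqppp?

Yes

start at 4
read 'q': 4 → 1
read 'p': 1 → 1
read 'p': 1 → 1
read 'p': 1 → 1
read 'p': 1 → 1
read 'r': 1 → 2
read 'r': 2 → 0
read 'r': 0 → 4
read 'q': 4 → 1
read 'r': 1 → 2
read 'p': 2 → 0
read 'q': 0 → 3
read 'r': 3 → 0
read 'p': 0 → 0
read 'p': 0 → 0
read 'p': 0 → 0
read 'r': 0 → 4
read 'r': 4 → 2
read 'r': 2 → 0
read 'r': 0 → 4
read 'q': 4 → 1
read 'p': 1 → 1
read 'p': 1 → 1
read 'p': 1 → 1
End state 1 is accepting.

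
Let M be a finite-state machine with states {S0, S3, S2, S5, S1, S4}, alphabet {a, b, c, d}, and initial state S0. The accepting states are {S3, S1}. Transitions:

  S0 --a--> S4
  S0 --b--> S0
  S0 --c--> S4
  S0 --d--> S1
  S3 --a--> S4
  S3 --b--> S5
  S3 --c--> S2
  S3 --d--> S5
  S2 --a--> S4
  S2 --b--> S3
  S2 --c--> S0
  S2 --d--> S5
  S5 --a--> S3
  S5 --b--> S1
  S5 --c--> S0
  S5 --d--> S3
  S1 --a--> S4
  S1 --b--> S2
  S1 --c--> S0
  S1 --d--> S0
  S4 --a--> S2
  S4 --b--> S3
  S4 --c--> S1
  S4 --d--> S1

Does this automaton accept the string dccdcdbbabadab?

Yes

S0 → S1 → S0 → S4 → S1 → S0 → S1 → S2 → S3 → S4 → S3 → S4 → S1 → S4 → S3
End state S3 is accepting.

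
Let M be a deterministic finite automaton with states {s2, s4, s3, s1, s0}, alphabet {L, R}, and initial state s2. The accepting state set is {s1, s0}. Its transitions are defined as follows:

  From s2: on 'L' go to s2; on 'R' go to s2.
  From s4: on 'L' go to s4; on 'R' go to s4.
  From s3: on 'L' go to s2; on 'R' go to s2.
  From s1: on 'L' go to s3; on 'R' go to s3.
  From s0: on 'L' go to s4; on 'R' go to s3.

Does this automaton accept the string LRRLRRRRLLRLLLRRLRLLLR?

start at s2
read 'L': s2 → s2
read 'R': s2 → s2
read 'R': s2 → s2
read 'L': s2 → s2
read 'R': s2 → s2
read 'R': s2 → s2
read 'R': s2 → s2
read 'R': s2 → s2
read 'L': s2 → s2
read 'L': s2 → s2
read 'R': s2 → s2
read 'L': s2 → s2
read 'L': s2 → s2
read 'L': s2 → s2
read 'R': s2 → s2
read 'R': s2 → s2
read 'L': s2 → s2
read 'R': s2 → s2
read 'L': s2 → s2
read 'L': s2 → s2
read 'L': s2 → s2
read 'R': s2 → s2
End state s2 is not accepting.

No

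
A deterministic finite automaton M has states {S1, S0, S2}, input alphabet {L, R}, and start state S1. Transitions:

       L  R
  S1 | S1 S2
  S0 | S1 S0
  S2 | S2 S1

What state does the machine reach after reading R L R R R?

Trace: S1 -R-> S2 -L-> S2 -R-> S1 -R-> S2 -R-> S1

S1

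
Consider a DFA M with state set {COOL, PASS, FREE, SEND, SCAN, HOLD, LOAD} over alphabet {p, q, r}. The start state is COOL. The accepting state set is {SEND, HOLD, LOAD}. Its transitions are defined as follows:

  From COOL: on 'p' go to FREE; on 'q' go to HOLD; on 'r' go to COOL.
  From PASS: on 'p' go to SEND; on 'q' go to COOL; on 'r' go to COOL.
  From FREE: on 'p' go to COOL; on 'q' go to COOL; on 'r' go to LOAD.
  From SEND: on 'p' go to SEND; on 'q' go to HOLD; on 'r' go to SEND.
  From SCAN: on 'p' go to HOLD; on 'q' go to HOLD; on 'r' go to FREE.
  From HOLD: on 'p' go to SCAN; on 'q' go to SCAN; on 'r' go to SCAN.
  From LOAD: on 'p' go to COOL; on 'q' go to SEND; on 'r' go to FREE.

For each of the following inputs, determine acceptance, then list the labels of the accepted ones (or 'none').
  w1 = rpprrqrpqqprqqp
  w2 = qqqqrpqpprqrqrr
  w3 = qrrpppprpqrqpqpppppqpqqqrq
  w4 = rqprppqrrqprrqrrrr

w1: Trace: COOL -r-> COOL -p-> FREE -p-> COOL -r-> COOL -r-> COOL -q-> HOLD -r-> SCAN -p-> HOLD -q-> SCAN -q-> HOLD -p-> SCAN -r-> FREE -q-> COOL -q-> HOLD -p-> SCAN  → end SCAN, rejected
w2: Trace: COOL -q-> HOLD -q-> SCAN -q-> HOLD -q-> SCAN -r-> FREE -p-> COOL -q-> HOLD -p-> SCAN -p-> HOLD -r-> SCAN -q-> HOLD -r-> SCAN -q-> HOLD -r-> SCAN -r-> FREE  → end FREE, rejected
w3: Trace: COOL -q-> HOLD -r-> SCAN -r-> FREE -p-> COOL -p-> FREE -p-> COOL -p-> FREE -r-> LOAD -p-> COOL -q-> HOLD -r-> SCAN -q-> HOLD -p-> SCAN -q-> HOLD -p-> SCAN -p-> HOLD -p-> SCAN -p-> HOLD -p-> SCAN -q-> HOLD -p-> SCAN -q-> HOLD -q-> SCAN -q-> HOLD -r-> SCAN -q-> HOLD  → end HOLD, accepted
w4: Trace: COOL -r-> COOL -q-> HOLD -p-> SCAN -r-> FREE -p-> COOL -p-> FREE -q-> COOL -r-> COOL -r-> COOL -q-> HOLD -p-> SCAN -r-> FREE -r-> LOAD -q-> SEND -r-> SEND -r-> SEND -r-> SEND -r-> SEND  → end SEND, accepted

w3, w4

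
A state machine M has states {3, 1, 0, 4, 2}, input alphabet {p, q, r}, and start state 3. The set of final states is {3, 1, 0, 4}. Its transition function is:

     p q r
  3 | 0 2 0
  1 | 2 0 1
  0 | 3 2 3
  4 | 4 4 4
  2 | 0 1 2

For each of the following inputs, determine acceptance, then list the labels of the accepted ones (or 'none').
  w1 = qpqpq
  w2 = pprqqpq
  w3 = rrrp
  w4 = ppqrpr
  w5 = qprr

w1:
  start at 3
  read 'q': 3 → 2
  read 'p': 2 → 0
  read 'q': 0 → 2
  read 'p': 2 → 0
  read 'q': 0 → 2
  end 2, rejected
w2:
  start at 3
  read 'p': 3 → 0
  read 'p': 0 → 3
  read 'r': 3 → 0
  read 'q': 0 → 2
  read 'q': 2 → 1
  read 'p': 1 → 2
  read 'q': 2 → 1
  end 1, accepted
w3:
  start at 3
  read 'r': 3 → 0
  read 'r': 0 → 3
  read 'r': 3 → 0
  read 'p': 0 → 3
  end 3, accepted
w4:
  start at 3
  read 'p': 3 → 0
  read 'p': 0 → 3
  read 'q': 3 → 2
  read 'r': 2 → 2
  read 'p': 2 → 0
  read 'r': 0 → 3
  end 3, accepted
w5:
  start at 3
  read 'q': 3 → 2
  read 'p': 2 → 0
  read 'r': 0 → 3
  read 'r': 3 → 0
  end 0, accepted

w2, w3, w4, w5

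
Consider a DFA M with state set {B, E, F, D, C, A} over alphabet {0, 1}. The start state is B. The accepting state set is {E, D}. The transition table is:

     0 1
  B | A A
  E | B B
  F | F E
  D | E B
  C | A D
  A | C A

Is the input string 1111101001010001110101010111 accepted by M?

No

start at B
read '1': B → A
read '1': A → A
read '1': A → A
read '1': A → A
read '1': A → A
read '0': A → C
read '1': C → D
read '0': D → E
read '0': E → B
read '1': B → A
read '0': A → C
read '1': C → D
read '0': D → E
read '0': E → B
read '0': B → A
read '1': A → A
read '1': A → A
read '1': A → A
read '0': A → C
read '1': C → D
read '0': D → E
read '1': E → B
read '0': B → A
read '1': A → A
read '0': A → C
read '1': C → D
read '1': D → B
read '1': B → A
End state A is not accepting.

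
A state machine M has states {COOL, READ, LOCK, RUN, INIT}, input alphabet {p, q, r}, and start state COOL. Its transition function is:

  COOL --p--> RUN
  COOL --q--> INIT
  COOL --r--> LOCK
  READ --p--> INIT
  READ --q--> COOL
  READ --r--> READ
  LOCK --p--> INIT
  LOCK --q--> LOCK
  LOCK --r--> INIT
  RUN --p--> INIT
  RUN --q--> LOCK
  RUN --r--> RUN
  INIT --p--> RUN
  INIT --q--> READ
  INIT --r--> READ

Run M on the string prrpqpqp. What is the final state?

Trace: COOL -p-> RUN -r-> RUN -r-> RUN -p-> INIT -q-> READ -p-> INIT -q-> READ -p-> INIT

INIT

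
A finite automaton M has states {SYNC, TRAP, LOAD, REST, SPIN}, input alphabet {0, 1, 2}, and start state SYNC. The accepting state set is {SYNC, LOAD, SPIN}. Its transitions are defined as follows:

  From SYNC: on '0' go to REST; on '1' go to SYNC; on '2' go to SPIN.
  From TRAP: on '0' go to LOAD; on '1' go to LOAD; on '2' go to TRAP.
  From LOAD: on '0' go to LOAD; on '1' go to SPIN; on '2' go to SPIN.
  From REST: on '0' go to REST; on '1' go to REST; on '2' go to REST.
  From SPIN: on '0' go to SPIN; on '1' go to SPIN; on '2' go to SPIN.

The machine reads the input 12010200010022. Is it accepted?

SYNC → SYNC → SPIN → SPIN → SPIN → SPIN → SPIN → SPIN → SPIN → SPIN → SPIN → SPIN → SPIN → SPIN → SPIN
End state SPIN is accepting.

Yes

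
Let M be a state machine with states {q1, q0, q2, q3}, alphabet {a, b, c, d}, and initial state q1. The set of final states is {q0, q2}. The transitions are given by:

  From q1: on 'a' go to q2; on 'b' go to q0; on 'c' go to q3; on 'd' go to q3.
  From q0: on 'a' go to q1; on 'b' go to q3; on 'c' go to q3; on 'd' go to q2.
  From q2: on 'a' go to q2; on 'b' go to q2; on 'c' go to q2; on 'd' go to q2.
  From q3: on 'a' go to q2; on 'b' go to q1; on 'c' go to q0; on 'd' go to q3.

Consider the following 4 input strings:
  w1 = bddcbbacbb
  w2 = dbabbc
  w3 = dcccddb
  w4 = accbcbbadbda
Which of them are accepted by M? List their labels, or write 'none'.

w1: q1 → q0 → q2 → q2 → q2 → q2 → q2 → q2 → q2 → q2 → q2  → end q2, accepted
w2: q1 → q3 → q1 → q2 → q2 → q2 → q2  → end q2, accepted
w3: q1 → q3 → q0 → q3 → q0 → q2 → q2 → q2  → end q2, accepted
w4: q1 → q2 → q2 → q2 → q2 → q2 → q2 → q2 → q2 → q2 → q2 → q2 → q2  → end q2, accepted

w1, w2, w3, w4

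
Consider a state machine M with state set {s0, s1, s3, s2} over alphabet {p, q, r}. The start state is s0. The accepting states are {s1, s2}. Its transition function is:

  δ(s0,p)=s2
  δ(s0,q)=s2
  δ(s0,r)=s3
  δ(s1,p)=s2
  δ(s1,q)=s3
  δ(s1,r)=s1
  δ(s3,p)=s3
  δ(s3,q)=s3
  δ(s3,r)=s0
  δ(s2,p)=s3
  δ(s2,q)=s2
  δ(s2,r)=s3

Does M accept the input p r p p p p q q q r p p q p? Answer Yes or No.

start at s0
read 'p': s0 → s2
read 'r': s2 → s3
read 'p': s3 → s3
read 'p': s3 → s3
read 'p': s3 → s3
read 'p': s3 → s3
read 'q': s3 → s3
read 'q': s3 → s3
read 'q': s3 → s3
read 'r': s3 → s0
read 'p': s0 → s2
read 'p': s2 → s3
read 'q': s3 → s3
read 'p': s3 → s3
End state s3 is not accepting.

No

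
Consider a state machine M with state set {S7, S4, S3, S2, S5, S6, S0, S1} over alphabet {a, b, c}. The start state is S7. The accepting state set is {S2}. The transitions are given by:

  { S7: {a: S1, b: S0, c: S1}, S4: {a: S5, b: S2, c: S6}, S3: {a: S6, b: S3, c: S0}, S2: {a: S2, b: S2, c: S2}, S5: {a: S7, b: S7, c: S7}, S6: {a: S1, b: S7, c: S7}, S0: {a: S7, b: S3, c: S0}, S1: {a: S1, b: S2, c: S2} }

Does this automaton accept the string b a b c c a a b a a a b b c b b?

S7 → S0 → S7 → S0 → S0 → S0 → S7 → S1 → S2 → S2 → S2 → S2 → S2 → S2 → S2 → S2 → S2
End state S2 is accepting.

Yes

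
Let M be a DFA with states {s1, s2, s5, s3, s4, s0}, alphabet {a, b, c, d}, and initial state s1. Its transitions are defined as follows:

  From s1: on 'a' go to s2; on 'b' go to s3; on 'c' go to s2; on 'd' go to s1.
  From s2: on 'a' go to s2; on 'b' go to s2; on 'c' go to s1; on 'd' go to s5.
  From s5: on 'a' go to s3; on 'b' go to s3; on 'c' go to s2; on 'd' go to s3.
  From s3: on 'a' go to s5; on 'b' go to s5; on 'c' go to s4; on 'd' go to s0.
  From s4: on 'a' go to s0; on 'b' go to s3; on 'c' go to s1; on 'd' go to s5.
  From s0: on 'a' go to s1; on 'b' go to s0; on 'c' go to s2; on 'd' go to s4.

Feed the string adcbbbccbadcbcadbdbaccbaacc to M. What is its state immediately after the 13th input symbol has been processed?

Trace: s1 -a-> s2 -d-> s5 -c-> s2 -b-> s2 -b-> s2 -b-> s2 -c-> s1 -c-> s2 -b-> s2 -a-> s2 -d-> s5 -c-> s2 -b-> s2
After 13 symbols: s2.

s2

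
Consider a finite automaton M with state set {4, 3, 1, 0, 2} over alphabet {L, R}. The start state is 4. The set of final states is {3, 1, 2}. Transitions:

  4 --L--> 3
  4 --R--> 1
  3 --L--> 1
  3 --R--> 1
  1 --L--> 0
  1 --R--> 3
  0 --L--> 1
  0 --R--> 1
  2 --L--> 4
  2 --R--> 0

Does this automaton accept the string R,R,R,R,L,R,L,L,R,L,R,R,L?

Yes

4 → 1 → 3 → 1 → 3 → 1 → 3 → 1 → 0 → 1 → 0 → 1 → 3 → 1
End state 1 is accepting.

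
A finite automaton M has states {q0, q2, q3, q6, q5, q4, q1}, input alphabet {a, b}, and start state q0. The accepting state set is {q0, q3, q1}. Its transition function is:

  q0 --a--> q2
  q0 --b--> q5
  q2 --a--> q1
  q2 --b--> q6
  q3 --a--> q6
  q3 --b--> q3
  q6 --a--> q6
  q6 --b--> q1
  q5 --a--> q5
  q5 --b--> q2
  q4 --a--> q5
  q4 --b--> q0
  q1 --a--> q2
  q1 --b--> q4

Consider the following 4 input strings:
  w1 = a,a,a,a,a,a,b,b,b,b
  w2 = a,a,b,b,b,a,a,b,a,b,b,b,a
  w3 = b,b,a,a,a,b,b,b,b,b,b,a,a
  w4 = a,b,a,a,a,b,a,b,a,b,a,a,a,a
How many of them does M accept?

2

w1: q0 → q2 → q1 → q2 → q1 → q2 → q1 → q4 → q0 → q5 → q2  → end q2, rejected
w2: q0 → q2 → q1 → q4 → q0 → q5 → q5 → q5 → q2 → q1 → q4 → q0 → q5 → q5  → end q5, rejected
w3: q0 → q5 → q2 → q1 → q2 → q1 → q4 → q0 → q5 → q2 → q6 → q1 → q2 → q1  → end q1, accepted
w4: q0 → q2 → q6 → q6 → q6 → q6 → q1 → q2 → q6 → q6 → q1 → q2 → q1 → q2 → q1  → end q1, accepted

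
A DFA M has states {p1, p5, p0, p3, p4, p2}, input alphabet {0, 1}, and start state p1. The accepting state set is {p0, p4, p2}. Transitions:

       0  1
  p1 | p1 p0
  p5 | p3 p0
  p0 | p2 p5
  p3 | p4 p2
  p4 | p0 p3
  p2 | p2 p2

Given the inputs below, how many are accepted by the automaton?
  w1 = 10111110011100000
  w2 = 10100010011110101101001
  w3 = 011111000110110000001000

3

w1:
  start at p1
  read '1': p1 → p0
  read '0': p0 → p2
  read '1': p2 → p2
  read '1': p2 → p2
  read '1': p2 → p2
  read '1': p2 → p2
  read '1': p2 → p2
  read '0': p2 → p2
  read '0': p2 → p2
  read '1': p2 → p2
  read '1': p2 → p2
  read '1': p2 → p2
  read '0': p2 → p2
  read '0': p2 → p2
  read '0': p2 → p2
  read '0': p2 → p2
  read '0': p2 → p2
  end p2, accepted
w2:
  start at p1
  read '1': p1 → p0
  read '0': p0 → p2
  read '1': p2 → p2
  read '0': p2 → p2
  read '0': p2 → p2
  read '0': p2 → p2
  read '1': p2 → p2
  read '0': p2 → p2
  read '0': p2 → p2
  read '1': p2 → p2
  read '1': p2 → p2
  read '1': p2 → p2
  read '1': p2 → p2
  read '0': p2 → p2
  read '1': p2 → p2
  read '0': p2 → p2
  read '1': p2 → p2
  read '1': p2 → p2
  read '0': p2 → p2
  read '1': p2 → p2
  read '0': p2 → p2
  read '0': p2 → p2
  read '1': p2 → p2
  end p2, accepted
w3:
  start at p1
  read '0': p1 → p1
  read '1': p1 → p0
  read '1': p0 → p5
  read '1': p5 → p0
  read '1': p0 → p5
  read '1': p5 → p0
  read '0': p0 → p2
  read '0': p2 → p2
  read '0': p2 → p2
  read '1': p2 → p2
  read '1': p2 → p2
  read '0': p2 → p2
  read '1': p2 → p2
  read '1': p2 → p2
  read '0': p2 → p2
  read '0': p2 → p2
  read '0': p2 → p2
  read '0': p2 → p2
  read '0': p2 → p2
  read '0': p2 → p2
  read '1': p2 → p2
  read '0': p2 → p2
  read '0': p2 → p2
  read '0': p2 → p2
  end p2, accepted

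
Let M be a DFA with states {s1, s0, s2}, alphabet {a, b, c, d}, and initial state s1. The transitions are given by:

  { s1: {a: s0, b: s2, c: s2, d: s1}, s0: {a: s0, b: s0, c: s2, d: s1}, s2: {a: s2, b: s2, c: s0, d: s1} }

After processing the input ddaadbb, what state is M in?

start at s1
read 'd': s1 → s1
read 'd': s1 → s1
read 'a': s1 → s0
read 'a': s0 → s0
read 'd': s0 → s1
read 'b': s1 → s2
read 'b': s2 → s2

s2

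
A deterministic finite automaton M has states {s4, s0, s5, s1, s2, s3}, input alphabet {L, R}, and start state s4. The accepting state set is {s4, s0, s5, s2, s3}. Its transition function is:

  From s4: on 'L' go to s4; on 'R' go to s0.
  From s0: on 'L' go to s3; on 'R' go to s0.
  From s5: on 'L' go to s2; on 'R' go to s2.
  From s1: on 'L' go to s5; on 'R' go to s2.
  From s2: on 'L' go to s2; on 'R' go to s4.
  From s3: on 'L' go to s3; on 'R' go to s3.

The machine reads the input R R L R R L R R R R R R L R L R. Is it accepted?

Trace: s4 -R-> s0 -R-> s0 -L-> s3 -R-> s3 -R-> s3 -L-> s3 -R-> s3 -R-> s3 -R-> s3 -R-> s3 -R-> s3 -R-> s3 -L-> s3 -R-> s3 -L-> s3 -R-> s3
End state s3 is accepting.

Yes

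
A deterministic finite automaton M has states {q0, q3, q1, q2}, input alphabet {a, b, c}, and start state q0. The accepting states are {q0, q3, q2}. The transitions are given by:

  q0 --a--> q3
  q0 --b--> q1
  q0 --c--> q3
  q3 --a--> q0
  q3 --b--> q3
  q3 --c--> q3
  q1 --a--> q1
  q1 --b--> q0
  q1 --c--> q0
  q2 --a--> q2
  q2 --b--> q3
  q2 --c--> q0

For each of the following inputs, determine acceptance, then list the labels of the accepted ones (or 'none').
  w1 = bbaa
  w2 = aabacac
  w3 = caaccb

w1, w2, w3

w1:
  start at q0
  read 'b': q0 → q1
  read 'b': q1 → q0
  read 'a': q0 → q3
  read 'a': q3 → q0
  end q0, accepted
w2:
  start at q0
  read 'a': q0 → q3
  read 'a': q3 → q0
  read 'b': q0 → q1
  read 'a': q1 → q1
  read 'c': q1 → q0
  read 'a': q0 → q3
  read 'c': q3 → q3
  end q3, accepted
w3:
  start at q0
  read 'c': q0 → q3
  read 'a': q3 → q0
  read 'a': q0 → q3
  read 'c': q3 → q3
  read 'c': q3 → q3
  read 'b': q3 → q3
  end q3, accepted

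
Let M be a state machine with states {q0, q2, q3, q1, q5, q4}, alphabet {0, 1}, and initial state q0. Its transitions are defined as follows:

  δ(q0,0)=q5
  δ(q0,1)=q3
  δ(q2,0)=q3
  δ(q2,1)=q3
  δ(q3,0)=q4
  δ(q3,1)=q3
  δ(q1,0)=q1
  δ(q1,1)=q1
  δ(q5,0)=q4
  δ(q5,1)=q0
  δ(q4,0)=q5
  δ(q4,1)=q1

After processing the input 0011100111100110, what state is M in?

q1

q0 → q5 → q4 → q1 → q1 → q1 → q1 → q1 → q1 → q1 → q1 → q1 → q1 → q1 → q1 → q1 → q1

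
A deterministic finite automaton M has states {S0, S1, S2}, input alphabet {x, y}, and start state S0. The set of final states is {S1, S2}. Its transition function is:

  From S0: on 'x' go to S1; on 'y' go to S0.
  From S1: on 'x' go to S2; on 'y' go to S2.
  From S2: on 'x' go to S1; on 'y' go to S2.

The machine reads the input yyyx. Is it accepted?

start at S0
read 'y': S0 → S0
read 'y': S0 → S0
read 'y': S0 → S0
read 'x': S0 → S1
End state S1 is accepting.

Yes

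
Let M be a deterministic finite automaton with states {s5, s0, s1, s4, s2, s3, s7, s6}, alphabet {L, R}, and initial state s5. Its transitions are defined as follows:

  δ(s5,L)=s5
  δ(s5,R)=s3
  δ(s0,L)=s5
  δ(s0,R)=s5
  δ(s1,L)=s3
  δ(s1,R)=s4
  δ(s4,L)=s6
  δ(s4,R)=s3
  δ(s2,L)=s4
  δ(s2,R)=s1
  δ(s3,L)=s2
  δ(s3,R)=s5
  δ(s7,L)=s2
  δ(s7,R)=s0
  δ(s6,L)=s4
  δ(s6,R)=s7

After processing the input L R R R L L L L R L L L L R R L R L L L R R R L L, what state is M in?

s5

s5 → s5 → s3 → s5 → s3 → s2 → s4 → s6 → s4 → s3 → s2 → s4 → s6 → s4 → s3 → s5 → s5 → s3 → s2 → s4 → s6 → s7 → s0 → s5 → s5 → s5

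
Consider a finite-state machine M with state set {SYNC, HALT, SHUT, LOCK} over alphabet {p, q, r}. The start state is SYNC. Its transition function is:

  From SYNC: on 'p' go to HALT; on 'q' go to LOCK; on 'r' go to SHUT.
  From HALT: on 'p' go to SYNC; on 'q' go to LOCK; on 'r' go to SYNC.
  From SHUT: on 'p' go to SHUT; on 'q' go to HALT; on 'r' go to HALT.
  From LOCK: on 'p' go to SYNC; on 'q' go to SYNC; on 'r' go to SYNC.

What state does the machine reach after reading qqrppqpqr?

SYNC

Trace: SYNC -q-> LOCK -q-> SYNC -r-> SHUT -p-> SHUT -p-> SHUT -q-> HALT -p-> SYNC -q-> LOCK -r-> SYNC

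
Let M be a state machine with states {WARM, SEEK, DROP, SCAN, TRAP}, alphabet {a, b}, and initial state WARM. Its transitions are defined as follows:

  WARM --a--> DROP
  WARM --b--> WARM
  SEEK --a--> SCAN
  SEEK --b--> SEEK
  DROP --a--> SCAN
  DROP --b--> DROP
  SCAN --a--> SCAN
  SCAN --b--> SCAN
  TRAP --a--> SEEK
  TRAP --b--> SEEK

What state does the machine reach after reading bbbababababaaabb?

Trace: WARM -b-> WARM -b-> WARM -b-> WARM -a-> DROP -b-> DROP -a-> SCAN -b-> SCAN -a-> SCAN -b-> SCAN -a-> SCAN -b-> SCAN -a-> SCAN -a-> SCAN -a-> SCAN -b-> SCAN -b-> SCAN

SCAN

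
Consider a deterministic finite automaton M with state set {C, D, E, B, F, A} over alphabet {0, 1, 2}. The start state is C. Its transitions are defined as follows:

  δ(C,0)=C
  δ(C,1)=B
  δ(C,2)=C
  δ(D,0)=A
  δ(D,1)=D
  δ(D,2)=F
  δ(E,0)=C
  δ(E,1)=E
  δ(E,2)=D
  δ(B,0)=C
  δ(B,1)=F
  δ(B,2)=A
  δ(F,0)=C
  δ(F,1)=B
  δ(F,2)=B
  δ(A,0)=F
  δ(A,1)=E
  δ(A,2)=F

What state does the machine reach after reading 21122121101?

start at C
read '2': C → C
read '1': C → B
read '1': B → F
read '2': F → B
read '2': B → A
read '1': A → E
read '2': E → D
read '1': D → D
read '1': D → D
read '0': D → A
read '1': A → E

E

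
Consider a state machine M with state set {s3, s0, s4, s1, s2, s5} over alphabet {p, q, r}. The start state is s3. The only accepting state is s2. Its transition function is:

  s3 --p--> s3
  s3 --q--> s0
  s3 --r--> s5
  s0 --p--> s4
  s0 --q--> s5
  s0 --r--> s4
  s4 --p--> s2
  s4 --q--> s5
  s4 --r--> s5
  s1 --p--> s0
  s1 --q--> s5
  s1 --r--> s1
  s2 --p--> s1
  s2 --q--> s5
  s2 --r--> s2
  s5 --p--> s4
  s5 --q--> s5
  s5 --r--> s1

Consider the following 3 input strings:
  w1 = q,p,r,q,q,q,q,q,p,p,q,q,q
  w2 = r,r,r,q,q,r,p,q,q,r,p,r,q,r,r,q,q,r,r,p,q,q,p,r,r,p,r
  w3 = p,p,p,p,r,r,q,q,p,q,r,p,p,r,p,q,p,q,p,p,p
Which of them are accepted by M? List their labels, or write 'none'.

none

w1: Trace: s3 -q-> s0 -p-> s4 -r-> s5 -q-> s5 -q-> s5 -q-> s5 -q-> s5 -q-> s5 -p-> s4 -p-> s2 -q-> s5 -q-> s5 -q-> s5  → end s5, rejected
w2: Trace: s3 -r-> s5 -r-> s1 -r-> s1 -q-> s5 -q-> s5 -r-> s1 -p-> s0 -q-> s5 -q-> s5 -r-> s1 -p-> s0 -r-> s4 -q-> s5 -r-> s1 -r-> s1 -q-> s5 -q-> s5 -r-> s1 -r-> s1 -p-> s0 -q-> s5 -q-> s5 -p-> s4 -r-> s5 -r-> s1 -p-> s0 -r-> s4  → end s4, rejected
w3: Trace: s3 -p-> s3 -p-> s3 -p-> s3 -p-> s3 -r-> s5 -r-> s1 -q-> s5 -q-> s5 -p-> s4 -q-> s5 -r-> s1 -p-> s0 -p-> s4 -r-> s5 -p-> s4 -q-> s5 -p-> s4 -q-> s5 -p-> s4 -p-> s2 -p-> s1  → end s1, rejected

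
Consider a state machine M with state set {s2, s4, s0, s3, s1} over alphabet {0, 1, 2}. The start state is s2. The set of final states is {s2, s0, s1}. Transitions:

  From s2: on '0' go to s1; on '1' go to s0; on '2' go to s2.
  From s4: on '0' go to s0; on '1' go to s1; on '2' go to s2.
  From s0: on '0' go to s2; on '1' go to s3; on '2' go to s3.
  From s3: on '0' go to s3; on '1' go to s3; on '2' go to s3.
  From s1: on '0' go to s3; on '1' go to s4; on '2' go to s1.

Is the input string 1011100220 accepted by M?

No

Trace: s2 -1-> s0 -0-> s2 -1-> s0 -1-> s3 -1-> s3 -0-> s3 -0-> s3 -2-> s3 -2-> s3 -0-> s3
End state s3 is not accepting.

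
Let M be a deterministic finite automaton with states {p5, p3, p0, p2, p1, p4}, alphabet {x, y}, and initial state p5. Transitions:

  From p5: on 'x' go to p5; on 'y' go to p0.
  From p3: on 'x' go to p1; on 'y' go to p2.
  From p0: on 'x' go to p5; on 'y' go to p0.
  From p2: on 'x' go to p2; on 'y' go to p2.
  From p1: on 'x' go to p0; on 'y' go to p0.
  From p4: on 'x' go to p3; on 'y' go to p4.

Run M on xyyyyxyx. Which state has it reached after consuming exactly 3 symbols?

p0

p5 → p5 → p0 → p0
After 3 symbols: p0.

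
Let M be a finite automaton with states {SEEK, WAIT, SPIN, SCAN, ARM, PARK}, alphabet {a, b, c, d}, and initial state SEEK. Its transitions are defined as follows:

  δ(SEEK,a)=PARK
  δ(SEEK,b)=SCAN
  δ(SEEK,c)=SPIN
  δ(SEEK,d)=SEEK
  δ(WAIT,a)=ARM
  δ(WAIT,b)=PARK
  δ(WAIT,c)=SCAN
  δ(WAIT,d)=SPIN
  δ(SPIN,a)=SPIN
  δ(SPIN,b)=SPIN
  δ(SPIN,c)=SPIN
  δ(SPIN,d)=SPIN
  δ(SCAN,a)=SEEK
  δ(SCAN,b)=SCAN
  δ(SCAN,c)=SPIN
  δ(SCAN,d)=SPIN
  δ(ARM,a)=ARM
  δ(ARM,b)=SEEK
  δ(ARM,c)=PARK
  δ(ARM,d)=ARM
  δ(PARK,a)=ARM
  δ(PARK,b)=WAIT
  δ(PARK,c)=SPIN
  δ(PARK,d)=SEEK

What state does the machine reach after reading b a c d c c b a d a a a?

SPIN

SEEK → SCAN → SEEK → SPIN → SPIN → SPIN → SPIN → SPIN → SPIN → SPIN → SPIN → SPIN → SPIN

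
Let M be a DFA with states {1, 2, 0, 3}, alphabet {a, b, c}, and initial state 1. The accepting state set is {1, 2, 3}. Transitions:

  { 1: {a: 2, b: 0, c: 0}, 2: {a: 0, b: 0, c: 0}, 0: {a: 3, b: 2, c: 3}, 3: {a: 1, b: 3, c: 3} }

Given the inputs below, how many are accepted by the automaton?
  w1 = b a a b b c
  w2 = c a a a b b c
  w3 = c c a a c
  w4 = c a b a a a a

w1: 1 → 0 → 3 → 1 → 0 → 2 → 0  → end 0, rejected
w2: 1 → 0 → 3 → 1 → 2 → 0 → 2 → 0  → end 0, rejected
w3: 1 → 0 → 3 → 1 → 2 → 0  → end 0, rejected
w4: 1 → 0 → 3 → 3 → 1 → 2 → 0 → 3  → end 3, accepted

1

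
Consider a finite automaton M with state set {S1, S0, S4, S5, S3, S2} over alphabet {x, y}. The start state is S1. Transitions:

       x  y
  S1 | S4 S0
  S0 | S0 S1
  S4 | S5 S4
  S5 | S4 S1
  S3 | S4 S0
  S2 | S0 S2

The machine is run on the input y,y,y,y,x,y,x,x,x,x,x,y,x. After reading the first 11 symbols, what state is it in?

S5

Trace: S1 -y-> S0 -y-> S1 -y-> S0 -y-> S1 -x-> S4 -y-> S4 -x-> S5 -x-> S4 -x-> S5 -x-> S4 -x-> S5
After 11 symbols: S5.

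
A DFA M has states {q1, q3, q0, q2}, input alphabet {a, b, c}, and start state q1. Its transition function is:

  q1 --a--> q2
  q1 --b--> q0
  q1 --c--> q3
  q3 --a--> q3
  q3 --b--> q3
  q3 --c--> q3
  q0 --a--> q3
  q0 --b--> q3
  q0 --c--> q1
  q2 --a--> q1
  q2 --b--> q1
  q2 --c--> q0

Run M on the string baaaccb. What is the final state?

q3

q1 → q0 → q3 → q3 → q3 → q3 → q3 → q3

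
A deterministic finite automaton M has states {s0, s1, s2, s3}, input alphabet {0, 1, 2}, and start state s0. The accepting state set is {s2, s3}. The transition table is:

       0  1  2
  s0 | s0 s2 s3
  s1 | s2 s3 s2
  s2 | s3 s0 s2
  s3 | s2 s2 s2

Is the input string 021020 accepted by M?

Yes

start at s0
read '0': s0 → s0
read '2': s0 → s3
read '1': s3 → s2
read '0': s2 → s3
read '2': s3 → s2
read '0': s2 → s3
End state s3 is accepting.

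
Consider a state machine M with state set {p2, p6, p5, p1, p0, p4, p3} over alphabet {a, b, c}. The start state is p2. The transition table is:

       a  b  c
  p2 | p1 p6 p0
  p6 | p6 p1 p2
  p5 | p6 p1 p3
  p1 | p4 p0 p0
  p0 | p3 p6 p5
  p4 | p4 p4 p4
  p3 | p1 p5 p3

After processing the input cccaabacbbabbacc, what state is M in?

p4

Trace: p2 -c-> p0 -c-> p5 -c-> p3 -a-> p1 -a-> p4 -b-> p4 -a-> p4 -c-> p4 -b-> p4 -b-> p4 -a-> p4 -b-> p4 -b-> p4 -a-> p4 -c-> p4 -c-> p4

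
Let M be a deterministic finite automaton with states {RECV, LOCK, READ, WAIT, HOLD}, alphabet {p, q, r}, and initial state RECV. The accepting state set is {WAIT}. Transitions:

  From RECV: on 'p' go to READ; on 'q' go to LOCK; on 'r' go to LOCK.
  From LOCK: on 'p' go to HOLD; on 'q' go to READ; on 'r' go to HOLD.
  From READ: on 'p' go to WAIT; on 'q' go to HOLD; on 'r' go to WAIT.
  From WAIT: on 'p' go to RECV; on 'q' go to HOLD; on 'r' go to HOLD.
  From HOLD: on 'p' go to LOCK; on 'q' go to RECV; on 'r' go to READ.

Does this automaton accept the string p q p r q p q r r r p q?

No

RECV → READ → HOLD → LOCK → HOLD → RECV → READ → HOLD → READ → WAIT → HOLD → LOCK → READ
End state READ is not accepting.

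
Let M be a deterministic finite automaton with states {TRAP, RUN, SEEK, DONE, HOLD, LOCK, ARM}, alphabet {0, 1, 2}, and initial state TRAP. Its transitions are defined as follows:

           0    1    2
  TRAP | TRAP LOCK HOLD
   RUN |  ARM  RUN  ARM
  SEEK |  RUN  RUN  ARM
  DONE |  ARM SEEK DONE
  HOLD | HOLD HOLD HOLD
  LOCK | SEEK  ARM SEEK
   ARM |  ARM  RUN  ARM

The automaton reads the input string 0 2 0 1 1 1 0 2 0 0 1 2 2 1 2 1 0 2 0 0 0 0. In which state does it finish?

HOLD

TRAP → TRAP → HOLD → HOLD → HOLD → HOLD → HOLD → HOLD → HOLD → HOLD → HOLD → HOLD → HOLD → HOLD → HOLD → HOLD → HOLD → HOLD → HOLD → HOLD → HOLD → HOLD → HOLD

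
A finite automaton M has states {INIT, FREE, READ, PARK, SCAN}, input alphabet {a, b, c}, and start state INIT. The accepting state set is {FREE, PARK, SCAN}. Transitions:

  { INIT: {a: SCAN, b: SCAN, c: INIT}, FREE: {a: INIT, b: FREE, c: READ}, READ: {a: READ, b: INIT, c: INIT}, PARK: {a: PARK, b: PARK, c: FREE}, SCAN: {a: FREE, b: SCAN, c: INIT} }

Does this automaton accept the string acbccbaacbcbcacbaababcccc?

Trace: INIT -a-> SCAN -c-> INIT -b-> SCAN -c-> INIT -c-> INIT -b-> SCAN -a-> FREE -a-> INIT -c-> INIT -b-> SCAN -c-> INIT -b-> SCAN -c-> INIT -a-> SCAN -c-> INIT -b-> SCAN -a-> FREE -a-> INIT -b-> SCAN -a-> FREE -b-> FREE -c-> READ -c-> INIT -c-> INIT -c-> INIT
End state INIT is not accepting.

No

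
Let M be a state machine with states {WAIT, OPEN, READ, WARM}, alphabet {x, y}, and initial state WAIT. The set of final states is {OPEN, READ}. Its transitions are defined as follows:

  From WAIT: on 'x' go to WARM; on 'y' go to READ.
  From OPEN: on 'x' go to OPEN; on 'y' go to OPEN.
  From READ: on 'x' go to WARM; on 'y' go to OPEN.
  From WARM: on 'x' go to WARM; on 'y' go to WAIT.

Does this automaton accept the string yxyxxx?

No

WAIT → READ → WARM → WAIT → WARM → WARM → WARM
End state WARM is not accepting.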